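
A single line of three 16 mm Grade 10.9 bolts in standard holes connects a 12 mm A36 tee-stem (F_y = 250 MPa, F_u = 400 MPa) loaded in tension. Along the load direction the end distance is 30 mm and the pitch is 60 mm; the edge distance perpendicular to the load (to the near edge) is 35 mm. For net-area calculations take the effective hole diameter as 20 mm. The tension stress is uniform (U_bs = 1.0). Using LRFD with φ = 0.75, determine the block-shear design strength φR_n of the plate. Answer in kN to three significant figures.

292 kN

Shear plane L_v = 30 + 2·60 = 150 mm; A_gv = 150 × 12 = 1800 mm².
A_nv = (150 − 2.5·20) × 12 = 1200 mm².
A_nt = (35 − 0.5·20) × 12 = 300 mm².
0.6 F_u A_nv = 288 kN; 0.6 F_y A_gv = 270 kN → shear yielding governs the shear term.
R_n = 270 + 1.0 × 400 × 300 / 1000 = 390 kN.
Design strength φR_n = 0.75 × 390 = 292 kN.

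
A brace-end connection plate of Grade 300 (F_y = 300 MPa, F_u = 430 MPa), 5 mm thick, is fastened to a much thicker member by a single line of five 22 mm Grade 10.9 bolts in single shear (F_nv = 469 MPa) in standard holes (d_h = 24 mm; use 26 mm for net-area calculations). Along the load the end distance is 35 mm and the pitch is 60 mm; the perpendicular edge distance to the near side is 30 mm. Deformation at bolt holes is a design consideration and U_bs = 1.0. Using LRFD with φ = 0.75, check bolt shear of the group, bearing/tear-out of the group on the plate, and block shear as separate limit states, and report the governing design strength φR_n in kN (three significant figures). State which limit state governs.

180 kN (block shear governs)

Bolt shear: A_b = π·22²/4 = 380.1 mm²; R_n = 469 × 380.1 × 5 × 1 / 1000 = 891.4 kN → 0.75 × 891.4 = 669 kN.
Bearing: edge l_c = 23, r_n = 59.34 kN; interior l_c = 36, r_n = 92.88 kN; R_n = 59.34 + 4·92.88 = 430.9 kN → 323 kN.
Block shear: A_gv = 1375, A_nv = 790, A_nt = 85 mm²; R_n = min(0.6F_uA_nv, 0.6F_yA_gv) + U_bs·F_u·A_nt = 240.4 kN → 180 kN.
Block shear governs: 180 kN.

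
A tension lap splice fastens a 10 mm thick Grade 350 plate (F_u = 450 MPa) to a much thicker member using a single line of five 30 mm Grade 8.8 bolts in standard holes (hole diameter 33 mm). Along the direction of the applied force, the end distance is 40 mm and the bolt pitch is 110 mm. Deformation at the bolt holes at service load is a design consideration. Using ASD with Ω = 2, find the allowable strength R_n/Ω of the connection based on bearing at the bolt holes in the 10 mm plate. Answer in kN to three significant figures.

Per bolt r_n = 1.2 l_c t F_u ≤ 2.4 d t F_u; upper limit = 2.4 × 30 × 10 × 450 / 1000 = 324 kN.
Edge bolt: l_c = 40 − 33/2 = 23.5 mm → 1.2 × 23.5 × 10 × 450 / 1000 = 126.9 → r_n = 126.9 kN.
Interior bolts: l_c = 110 − 33 = 77 mm → 1.2 × 77 × 10 × 450 / 1000 = 415.8 → r_n = 324 kN.
R_n = 1 × 126.9 + 4 × 324 = 1423 kN.
Allowable strength R_n/Ω = 1423 / 2 = 711 kN.

711 kN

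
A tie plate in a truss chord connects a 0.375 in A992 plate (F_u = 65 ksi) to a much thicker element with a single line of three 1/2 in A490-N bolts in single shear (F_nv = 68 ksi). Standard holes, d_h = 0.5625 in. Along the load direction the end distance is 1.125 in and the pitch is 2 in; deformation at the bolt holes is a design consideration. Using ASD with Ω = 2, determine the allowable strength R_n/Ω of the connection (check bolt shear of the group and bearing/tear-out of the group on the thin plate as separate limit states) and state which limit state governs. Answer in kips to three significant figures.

20 kips (bolt shear governs)

Bolt shear: A_b = π·0.5²/4 = 0.1963 in²; R_n = 68 × 0.1963 × 3 × 1 = 40.06 kips → 40.06 / 2 = 20 kips.
Bearing (1.2 l_c t F_u ≤ 2.4 d t F_u): upper limit = 2.4·0.5·0.375·65 = 29.25 kips.
  Edge l_c = 1.125 − 0.5625/2 = 0.8438 → r_n = 24.68 kips; interior l_c = 2 − 0.5625 = 1.438 → r_n = 29.25 kips.
  R_n,bearing = 1·24.68 + 2·29.25 = 83.18 kips → 83.18 / 2 = 41.6 kips.
Bolt shear governs: 20 kips.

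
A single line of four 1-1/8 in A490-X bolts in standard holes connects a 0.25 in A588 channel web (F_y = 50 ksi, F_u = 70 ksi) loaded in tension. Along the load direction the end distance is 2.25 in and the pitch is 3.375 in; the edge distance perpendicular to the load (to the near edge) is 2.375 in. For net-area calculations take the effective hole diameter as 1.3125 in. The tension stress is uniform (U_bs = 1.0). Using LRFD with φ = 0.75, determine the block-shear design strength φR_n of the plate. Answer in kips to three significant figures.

83.8 kips

Shear plane L_v = 2.25 + 3·3.375 = 12.38 in; A_gv = 12.38 × 0.25 = 3.094 in².
A_nv = (12.38 − 3.5·1.3125) × 0.25 = 1.945 in².
A_nt = (2.375 − 0.5·1.3125) × 0.25 = 0.4297 in².
0.6 F_u A_nv = 81.7 kips; 0.6 F_y A_gv = 92.81 kips → shear rupture governs the shear term.
R_n = 81.7 + 1.0 × 70 × 0.4297 = 111.8 kips.
Design strength φR_n = 0.75 × 111.8 = 83.8 kips.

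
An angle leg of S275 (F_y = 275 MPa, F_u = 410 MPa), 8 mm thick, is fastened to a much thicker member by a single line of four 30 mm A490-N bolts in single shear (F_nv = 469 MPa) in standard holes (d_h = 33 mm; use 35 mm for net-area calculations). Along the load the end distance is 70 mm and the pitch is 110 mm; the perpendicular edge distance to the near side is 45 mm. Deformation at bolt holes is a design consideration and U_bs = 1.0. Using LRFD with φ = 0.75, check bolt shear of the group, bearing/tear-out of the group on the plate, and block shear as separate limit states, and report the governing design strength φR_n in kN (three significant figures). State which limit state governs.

464 kN (block shear governs)

Bolt shear: A_b = π·30²/4 = 706.9 mm²; R_n = 469 × 706.9 × 4 × 1 / 1000 = 1326 kN → 0.75 × 1326 = 995 kN.
Bearing: edge l_c = 53.5, r_n = 210.6 kN; interior l_c = 77, r_n = 236.2 kN; R_n = 210.6 + 3·236.2 = 919.1 kN → 689 kN.
Block shear: A_gv = 3200, A_nv = 2220, A_nt = 220 mm²; R_n = min(0.6F_uA_nv, 0.6F_yA_gv) + U_bs·F_u·A_nt = 618.2 kN → 464 kN.
Block shear governs: 464 kN.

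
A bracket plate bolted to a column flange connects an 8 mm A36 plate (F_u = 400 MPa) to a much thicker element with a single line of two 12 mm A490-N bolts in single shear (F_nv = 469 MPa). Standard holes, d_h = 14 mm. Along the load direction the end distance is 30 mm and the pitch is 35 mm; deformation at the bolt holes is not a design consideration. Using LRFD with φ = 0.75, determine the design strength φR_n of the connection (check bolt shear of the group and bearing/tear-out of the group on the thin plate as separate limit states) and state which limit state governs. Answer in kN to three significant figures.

Bolt shear: A_b = π·12²/4 = 113.1 mm²; R_n = 469 × 113.1 × 2 × 1 / 1000 = 106.1 kN → 0.75 × 106.1 = 79.6 kN.
Bearing (1.5 l_c t F_u ≤ 3.0 d t F_u): upper limit = 3.0·12·8·400 / 1000 = 115.2 kN.
  Edge l_c = 30 − 14/2 = 23 → r_n = 110.4 kN; interior l_c = 35 − 14 = 21 → r_n = 100.8 kN.
  R_n,bearing = 1·110.4 + 1·100.8 = 211.2 kN → 0.75 × 211.2 = 158 kN.
Bolt shear governs: 79.6 kN.

79.6 kN (bolt shear governs)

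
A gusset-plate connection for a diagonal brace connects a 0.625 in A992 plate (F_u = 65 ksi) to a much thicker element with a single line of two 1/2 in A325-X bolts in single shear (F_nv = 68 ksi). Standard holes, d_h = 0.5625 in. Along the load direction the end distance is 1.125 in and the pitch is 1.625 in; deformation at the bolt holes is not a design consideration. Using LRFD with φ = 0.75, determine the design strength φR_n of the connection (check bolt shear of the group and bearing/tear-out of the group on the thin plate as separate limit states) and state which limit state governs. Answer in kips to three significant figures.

20 kips (bolt shear governs)

Bolt shear: A_b = π·0.5²/4 = 0.1963 in²; R_n = 68 × 0.1963 × 2 × 1 = 26.7 kips → 0.75 × 26.7 = 20 kips.
Bearing (1.5 l_c t F_u ≤ 3.0 d t F_u): upper limit = 3.0·0.5·0.625·65 = 60.94 kips.
  Edge l_c = 1.125 − 0.5625/2 = 0.8438 → r_n = 51.42 kips; interior l_c = 1.625 − 0.5625 = 1.062 → r_n = 60.94 kips.
  R_n,bearing = 1·51.42 + 1·60.94 = 112.4 kips → 0.75 × 112.4 = 84.3 kips.
Bolt shear governs: 20 kips.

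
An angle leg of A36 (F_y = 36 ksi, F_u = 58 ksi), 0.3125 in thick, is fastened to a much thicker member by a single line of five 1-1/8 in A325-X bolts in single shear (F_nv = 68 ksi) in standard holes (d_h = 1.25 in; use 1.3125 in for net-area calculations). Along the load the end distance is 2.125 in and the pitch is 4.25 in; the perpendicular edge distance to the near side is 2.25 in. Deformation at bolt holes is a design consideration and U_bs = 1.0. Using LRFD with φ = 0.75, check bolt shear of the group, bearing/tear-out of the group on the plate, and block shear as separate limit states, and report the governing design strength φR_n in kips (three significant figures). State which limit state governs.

Bolt shear: A_b = π·1.125²/4 = 0.994 in²; R_n = 68 × 0.994 × 5 × 1 = 338 kips → 0.75 × 338 = 253 kips.
Bearing: edge l_c = 1.5, r_n = 32.62 kips; interior l_c = 3, r_n = 48.94 kips; R_n = 32.62 + 4·48.94 = 228.4 kips → 171 kips.
Block shear: A_gv = 5.977, A_nv = 4.131, A_nt = 0.498 in²; R_n = min(0.6F_uA_nv, 0.6F_yA_gv) + U_bs·F_u·A_nt = 158 kips → 118 kips.
Block shear governs: 118 kips.

118 kips (block shear governs)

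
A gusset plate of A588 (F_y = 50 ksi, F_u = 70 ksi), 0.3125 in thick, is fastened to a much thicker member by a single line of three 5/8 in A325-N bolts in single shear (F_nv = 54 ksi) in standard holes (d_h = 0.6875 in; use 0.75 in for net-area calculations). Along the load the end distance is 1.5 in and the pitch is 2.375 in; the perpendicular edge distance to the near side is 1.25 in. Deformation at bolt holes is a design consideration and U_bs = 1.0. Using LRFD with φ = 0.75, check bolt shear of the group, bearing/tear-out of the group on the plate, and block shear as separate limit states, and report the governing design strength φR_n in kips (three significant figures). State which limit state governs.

Bolt shear: A_b = π·0.625²/4 = 0.3068 in²; R_n = 54 × 0.3068 × 3 × 1 = 49.7 kips → 0.75 × 49.7 = 37.3 kips.
Bearing: edge l_c = 1.156, r_n = 30.35 kips; interior l_c = 1.688, r_n = 32.81 kips; R_n = 30.35 + 2·32.81 = 95.98 kips → 72 kips.
Block shear: A_gv = 1.953, A_nv = 1.367, A_nt = 0.2734 in²; R_n = min(0.6F_uA_nv, 0.6F_yA_gv) + U_bs·F_u·A_nt = 76.56 kips → 57.4 kips.
Bolt shear governs: 37.3 kips.

37.3 kips (bolt shear governs)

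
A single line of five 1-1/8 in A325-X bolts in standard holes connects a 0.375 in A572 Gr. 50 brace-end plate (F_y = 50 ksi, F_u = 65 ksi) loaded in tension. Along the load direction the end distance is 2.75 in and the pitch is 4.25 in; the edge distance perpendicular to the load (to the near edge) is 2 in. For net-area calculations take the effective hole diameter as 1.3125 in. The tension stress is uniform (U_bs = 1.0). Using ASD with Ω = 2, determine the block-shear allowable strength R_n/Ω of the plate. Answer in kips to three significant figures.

118 kips

Shear plane L_v = 2.75 + 4·4.25 = 19.75 in; A_gv = 19.75 × 0.375 = 7.406 in².
A_nv = (19.75 − 4.5·1.3125) × 0.375 = 5.191 in².
A_nt = (2 − 0.5·1.3125) × 0.375 = 0.5039 in².
0.6 F_u A_nv = 202.5 kips; 0.6 F_y A_gv = 222.2 kips → shear rupture governs the shear term.
R_n = 202.5 + 1.0 × 65 × 0.5039 = 235.2 kips.
Allowable strength R_n/Ω = 235.2 / 2 = 118 kips.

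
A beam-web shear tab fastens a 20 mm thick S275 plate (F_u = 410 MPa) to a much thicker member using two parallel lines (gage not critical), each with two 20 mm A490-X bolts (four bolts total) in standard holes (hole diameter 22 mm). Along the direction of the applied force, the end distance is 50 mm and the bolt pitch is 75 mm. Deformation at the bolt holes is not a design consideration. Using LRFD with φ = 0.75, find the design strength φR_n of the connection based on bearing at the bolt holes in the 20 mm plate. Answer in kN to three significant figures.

Per bolt r_n = 1.5 l_c t F_u ≤ 3.0 d t F_u; upper limit = 3.0 × 20 × 20 × 410 / 1000 = 492 kN.
Edge bolt: l_c = 50 − 22/2 = 39 mm → 1.5 × 39 × 20 × 410 / 1000 = 479.7 → r_n = 479.7 kN.
Interior bolts: l_c = 75 − 22 = 53 mm → 1.5 × 53 × 20 × 410 / 1000 = 651.9 → r_n = 492 kN.
R_n = 2 × 479.7 + 2 × 492 = 1943 kN.
Design strength φR_n = 0.75 × 1943 = 1460 kN.

1460 kN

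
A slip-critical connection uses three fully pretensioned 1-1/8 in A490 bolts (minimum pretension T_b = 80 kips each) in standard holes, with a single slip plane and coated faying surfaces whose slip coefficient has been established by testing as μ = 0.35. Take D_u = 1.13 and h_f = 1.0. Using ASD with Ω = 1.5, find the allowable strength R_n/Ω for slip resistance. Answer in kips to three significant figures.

R_n = μ · D_u · h_f · T_b · n_s · n_b = 0.35 × 1.13 × 1.0 × 80 × 1 × 3 = 94.92 kips.
Allowable strength R_n/Ω = 94.92 / 1.5 = 63.3 kips.

63.3 kips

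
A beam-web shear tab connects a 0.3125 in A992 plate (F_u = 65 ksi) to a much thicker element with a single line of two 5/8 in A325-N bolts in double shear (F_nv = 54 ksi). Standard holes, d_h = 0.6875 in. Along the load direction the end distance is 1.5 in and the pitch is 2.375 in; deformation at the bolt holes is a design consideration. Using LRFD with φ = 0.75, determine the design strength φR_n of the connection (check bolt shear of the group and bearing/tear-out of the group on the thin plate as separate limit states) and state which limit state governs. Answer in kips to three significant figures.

Bolt shear: A_b = π·0.625²/4 = 0.3068 in²; R_n = 54 × 0.3068 × 2 × 2 = 66.27 kips → 0.75 × 66.27 = 49.7 kips.
Bearing (1.2 l_c t F_u ≤ 2.4 d t F_u): upper limit = 2.4·0.625·0.3125·65 = 30.47 kips.
  Edge l_c = 1.5 − 0.6875/2 = 1.156 → r_n = 28.18 kips; interior l_c = 2.375 − 0.6875 = 1.688 → r_n = 30.47 kips.
  R_n,bearing = 1·28.18 + 1·30.47 = 58.65 kips → 0.75 × 58.65 = 44 kips.
Bearing governs: 44 kips.

44 kips (bearing governs)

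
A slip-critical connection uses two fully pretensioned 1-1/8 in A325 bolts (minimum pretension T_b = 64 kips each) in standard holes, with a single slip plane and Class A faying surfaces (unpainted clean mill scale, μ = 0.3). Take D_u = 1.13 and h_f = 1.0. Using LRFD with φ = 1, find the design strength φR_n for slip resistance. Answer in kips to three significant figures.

R_n = μ · D_u · h_f · T_b · n_s · n_b = 0.3 × 1.13 × 1.0 × 64 × 1 × 2 = 43.39 kips.
Design strength φR_n = 1 × 43.39 = 43.4 kips.

43.4 kips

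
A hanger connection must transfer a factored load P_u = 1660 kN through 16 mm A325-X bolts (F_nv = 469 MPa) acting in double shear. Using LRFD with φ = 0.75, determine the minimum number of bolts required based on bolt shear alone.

A_b = π·16²/4 = 201.1 mm².
Per-bolt design strength φR_n = 0.75 × 469 × 201.1 × 2 / 1000 = 141.4 kN.
n ≥ 1660 / 141.4 = 11.74 → use 12 bolts.

12 bolts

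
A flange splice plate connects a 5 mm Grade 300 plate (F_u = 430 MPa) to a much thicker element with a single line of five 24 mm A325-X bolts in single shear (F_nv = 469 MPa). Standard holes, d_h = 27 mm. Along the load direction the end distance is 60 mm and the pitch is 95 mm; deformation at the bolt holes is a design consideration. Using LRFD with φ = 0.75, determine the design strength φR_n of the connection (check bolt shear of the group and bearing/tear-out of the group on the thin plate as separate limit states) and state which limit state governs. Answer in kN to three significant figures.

Bolt shear: A_b = π·24²/4 = 452.4 mm²; R_n = 469 × 452.4 × 5 × 1 / 1000 = 1061 kN → 0.75 × 1061 = 796 kN.
Bearing (1.2 l_c t F_u ≤ 2.4 d t F_u): upper limit = 2.4·24·5·430 / 1000 = 123.8 kN.
  Edge l_c = 60 − 27/2 = 46.5 → r_n = 120 kN; interior l_c = 95 − 27 = 68 → r_n = 123.8 kN.
  R_n,bearing = 1·120 + 4·123.8 = 615.3 kN → 0.75 × 615.3 = 461 kN.
Bearing governs: 461 kN.

461 kN (bearing governs)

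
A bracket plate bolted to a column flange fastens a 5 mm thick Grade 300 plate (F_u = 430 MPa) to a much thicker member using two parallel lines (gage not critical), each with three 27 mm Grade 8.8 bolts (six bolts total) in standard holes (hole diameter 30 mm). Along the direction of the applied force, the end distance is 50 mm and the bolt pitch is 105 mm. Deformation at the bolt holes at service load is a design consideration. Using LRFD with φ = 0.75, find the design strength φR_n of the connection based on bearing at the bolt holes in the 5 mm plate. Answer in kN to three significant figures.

Per bolt r_n = 1.2 l_c t F_u ≤ 2.4 d t F_u; upper limit = 2.4 × 27 × 5 × 430 / 1000 = 139.3 kN.
Edge bolt: l_c = 50 − 30/2 = 35 mm → 1.2 × 35 × 5 × 430 / 1000 = 90.3 → r_n = 90.3 kN.
Interior bolts: l_c = 105 − 30 = 75 mm → 1.2 × 75 × 5 × 430 / 1000 = 193.5 → r_n = 139.3 kN.
R_n = 2 × 90.3 + 4 × 139.3 = 737.9 kN.
Design strength φR_n = 0.75 × 737.9 = 553 kN.

553 kN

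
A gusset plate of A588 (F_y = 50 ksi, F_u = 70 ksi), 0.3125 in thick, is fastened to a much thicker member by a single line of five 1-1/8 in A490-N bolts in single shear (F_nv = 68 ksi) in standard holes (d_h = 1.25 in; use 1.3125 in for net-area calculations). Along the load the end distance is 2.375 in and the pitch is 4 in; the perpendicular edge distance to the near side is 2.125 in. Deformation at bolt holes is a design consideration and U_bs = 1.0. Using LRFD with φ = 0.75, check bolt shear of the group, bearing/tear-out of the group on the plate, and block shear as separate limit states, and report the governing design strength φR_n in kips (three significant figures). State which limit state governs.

Bolt shear: A_b = π·1.125²/4 = 0.994 in²; R_n = 68 × 0.994 × 5 × 1 = 338 kips → 0.75 × 338 = 253 kips.
Bearing: edge l_c = 1.75, r_n = 45.94 kips; interior l_c = 2.75, r_n = 59.06 kips; R_n = 45.94 + 4·59.06 = 282.2 kips → 212 kips.
Block shear: A_gv = 5.742, A_nv = 3.896, A_nt = 0.459 in²; R_n = min(0.6F_uA_nv, 0.6F_yA_gv) + U_bs·F_u·A_nt = 195.8 kips → 147 kips.
Block shear governs: 147 kips.

147 kips (block shear governs)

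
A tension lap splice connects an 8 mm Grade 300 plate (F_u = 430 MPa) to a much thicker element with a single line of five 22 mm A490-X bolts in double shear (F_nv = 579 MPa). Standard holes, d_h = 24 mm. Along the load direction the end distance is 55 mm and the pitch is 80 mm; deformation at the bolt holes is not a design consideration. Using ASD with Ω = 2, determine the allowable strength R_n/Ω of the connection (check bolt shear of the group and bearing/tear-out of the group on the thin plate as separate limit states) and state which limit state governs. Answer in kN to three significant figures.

Bolt shear: A_b = π·22²/4 = 380.1 mm²; R_n = 579 × 380.1 × 5 × 2 / 1000 = 2201 kN → 2201 / 2 = 1100 kN.
Bearing (1.5 l_c t F_u ≤ 3.0 d t F_u): upper limit = 3.0·22·8·430 / 1000 = 227 kN.
  Edge l_c = 55 − 24/2 = 43 → r_n = 221.9 kN; interior l_c = 80 − 24 = 56 → r_n = 227 kN.
  R_n,bearing = 1·221.9 + 4·227 = 1130 kN → 1130 / 2 = 565 kN.
Bearing governs: 565 kN.

565 kN (bearing governs)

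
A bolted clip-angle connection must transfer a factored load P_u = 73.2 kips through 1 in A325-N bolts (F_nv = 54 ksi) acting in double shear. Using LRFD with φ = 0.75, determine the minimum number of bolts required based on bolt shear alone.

2 bolts

A_b = π·1²/4 = 0.7854 in².
Per-bolt design strength φR_n = 0.75 × 54 × 0.7854 × 2 = 63.62 kips.
n ≥ 73.2 / 63.62 = 1.151 → use 2 bolts.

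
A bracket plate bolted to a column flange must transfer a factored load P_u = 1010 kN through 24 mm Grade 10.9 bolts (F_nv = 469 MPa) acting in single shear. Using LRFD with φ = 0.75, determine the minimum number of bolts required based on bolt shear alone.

A_b = π·24²/4 = 452.4 mm².
Per-bolt design strength φR_n = 0.75 × 469 × 452.4 × 1 / 1000 = 159.1 kN.
n ≥ 1010 / 159.1 = 6.347 → use 7 bolts.

7 bolts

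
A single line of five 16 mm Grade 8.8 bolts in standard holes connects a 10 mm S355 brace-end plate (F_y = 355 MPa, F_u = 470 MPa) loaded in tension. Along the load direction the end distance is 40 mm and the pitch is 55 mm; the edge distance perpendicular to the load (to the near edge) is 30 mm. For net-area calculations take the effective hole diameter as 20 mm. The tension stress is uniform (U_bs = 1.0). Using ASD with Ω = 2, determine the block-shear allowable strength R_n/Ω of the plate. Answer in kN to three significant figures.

287 kN

Shear plane L_v = 40 + 4·55 = 260 mm; A_gv = 260 × 10 = 2600 mm².
A_nv = (260 − 4.5·20) × 10 = 1700 mm².
A_nt = (30 − 0.5·20) × 10 = 200 mm².
0.6 F_u A_nv = 479.4 kN; 0.6 F_y A_gv = 553.8 kN → shear rupture governs the shear term.
R_n = 479.4 + 1.0 × 470 × 200 / 1000 = 573.4 kN.
Allowable strength R_n/Ω = 573.4 / 2 = 287 kN.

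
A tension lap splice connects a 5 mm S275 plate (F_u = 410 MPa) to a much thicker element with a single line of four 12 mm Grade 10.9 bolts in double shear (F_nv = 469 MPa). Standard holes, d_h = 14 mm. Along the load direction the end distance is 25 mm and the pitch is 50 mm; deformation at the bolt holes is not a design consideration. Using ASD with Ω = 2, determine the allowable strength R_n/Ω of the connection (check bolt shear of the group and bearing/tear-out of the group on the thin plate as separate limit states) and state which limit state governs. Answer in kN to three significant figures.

Bolt shear: A_b = π·12²/4 = 113.1 mm²; R_n = 469 × 113.1 × 4 × 2 / 1000 = 424.3 kN → 424.3 / 2 = 212 kN.
Bearing (1.5 l_c t F_u ≤ 3.0 d t F_u): upper limit = 3.0·12·5·410 / 1000 = 73.8 kN.
  Edge l_c = 25 − 14/2 = 18 → r_n = 55.35 kN; interior l_c = 50 − 14 = 36 → r_n = 73.8 kN.
  R_n,bearing = 1·55.35 + 3·73.8 = 276.8 kN → 276.8 / 2 = 138 kN.
Bearing governs: 138 kN.

138 kN (bearing governs)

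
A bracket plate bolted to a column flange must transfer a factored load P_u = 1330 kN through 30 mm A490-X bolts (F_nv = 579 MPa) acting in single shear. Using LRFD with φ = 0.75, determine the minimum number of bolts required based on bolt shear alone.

A_b = π·30²/4 = 706.9 mm².
Per-bolt design strength φR_n = 0.75 × 579 × 706.9 × 1 / 1000 = 307 kN.
n ≥ 1330 / 307 = 4.333 → use 5 bolts.

5 bolts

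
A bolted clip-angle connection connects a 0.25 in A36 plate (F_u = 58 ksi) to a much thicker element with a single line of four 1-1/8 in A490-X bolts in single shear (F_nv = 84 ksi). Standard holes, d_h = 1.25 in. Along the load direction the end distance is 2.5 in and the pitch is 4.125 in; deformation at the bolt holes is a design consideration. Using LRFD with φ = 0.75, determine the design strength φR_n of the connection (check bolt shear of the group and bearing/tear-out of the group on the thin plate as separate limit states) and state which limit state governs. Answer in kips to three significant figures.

Bolt shear: A_b = π·1.125²/4 = 0.994 in²; R_n = 84 × 0.994 × 4 × 1 = 334 kips → 0.75 × 334 = 250 kips.
Bearing (1.2 l_c t F_u ≤ 2.4 d t F_u): upper limit = 2.4·1.125·0.25·58 = 39.15 kips.
  Edge l_c = 2.5 − 1.25/2 = 1.875 → r_n = 32.62 kips; interior l_c = 4.125 − 1.25 = 2.875 → r_n = 39.15 kips.
  R_n,bearing = 1·32.62 + 3·39.15 = 150.1 kips → 0.75 × 150.1 = 113 kips.
Bearing governs: 113 kips.

113 kips (bearing governs)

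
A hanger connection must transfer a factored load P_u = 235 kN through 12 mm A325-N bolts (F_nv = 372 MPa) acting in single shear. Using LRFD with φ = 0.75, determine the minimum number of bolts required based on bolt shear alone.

8 bolts

A_b = π·12²/4 = 113.1 mm².
Per-bolt design strength φR_n = 0.75 × 372 × 113.1 × 1 / 1000 = 31.55 kN.
n ≥ 235 / 31.55 = 7.448 → use 8 bolts.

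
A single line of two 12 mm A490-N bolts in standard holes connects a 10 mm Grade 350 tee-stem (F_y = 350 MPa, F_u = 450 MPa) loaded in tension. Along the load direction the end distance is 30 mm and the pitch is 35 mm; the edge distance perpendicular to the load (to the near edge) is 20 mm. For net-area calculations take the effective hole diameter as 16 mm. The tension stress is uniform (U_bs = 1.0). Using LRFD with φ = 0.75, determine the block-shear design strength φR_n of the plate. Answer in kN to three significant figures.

124 kN

Shear plane L_v = 30 + 1·35 = 65 mm; A_gv = 65 × 10 = 650 mm².
A_nv = (65 − 1.5·16) × 10 = 410 mm².
A_nt = (20 − 0.5·16) × 10 = 120 mm².
0.6 F_u A_nv = 110.7 kN; 0.6 F_y A_gv = 136.5 kN → shear rupture governs the shear term.
R_n = 110.7 + 1.0 × 450 × 120 / 1000 = 164.7 kN.
Design strength φR_n = 0.75 × 164.7 = 124 kN.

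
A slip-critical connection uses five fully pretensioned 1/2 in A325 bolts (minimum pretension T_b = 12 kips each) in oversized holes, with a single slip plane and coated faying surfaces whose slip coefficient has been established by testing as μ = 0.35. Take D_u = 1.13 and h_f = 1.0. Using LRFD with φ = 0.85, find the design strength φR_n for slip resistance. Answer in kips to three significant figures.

20.2 kips

R_n = μ · D_u · h_f · T_b · n_s · n_b = 0.35 × 1.13 × 1.0 × 12 × 1 × 5 = 23.73 kips.
Design strength φR_n = 0.85 × 23.73 = 20.2 kips.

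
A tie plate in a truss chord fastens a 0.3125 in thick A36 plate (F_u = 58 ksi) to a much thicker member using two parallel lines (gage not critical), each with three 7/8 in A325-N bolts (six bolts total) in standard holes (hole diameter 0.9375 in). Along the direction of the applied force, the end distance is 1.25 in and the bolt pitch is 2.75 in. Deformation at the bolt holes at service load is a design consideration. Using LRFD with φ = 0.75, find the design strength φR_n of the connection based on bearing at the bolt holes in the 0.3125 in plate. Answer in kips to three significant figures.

140 kips

Per bolt r_n = 1.2 l_c t F_u ≤ 2.4 d t F_u; upper limit = 2.4 × 0.875 × 0.3125 × 58 = 38.06 kips.
Edge bolt: l_c = 1.25 − 0.9375/2 = 0.7812 in → 1.2 × 0.7812 × 0.3125 × 58 = 16.99 → r_n = 16.99 kips.
Interior bolts: l_c = 2.75 − 0.9375 = 1.812 in → 1.2 × 1.812 × 0.3125 × 58 = 39.42 → r_n = 38.06 kips.
R_n = 2 × 16.99 + 4 × 38.06 = 186.2 kips.
Design strength φR_n = 0.75 × 186.2 = 140 kips.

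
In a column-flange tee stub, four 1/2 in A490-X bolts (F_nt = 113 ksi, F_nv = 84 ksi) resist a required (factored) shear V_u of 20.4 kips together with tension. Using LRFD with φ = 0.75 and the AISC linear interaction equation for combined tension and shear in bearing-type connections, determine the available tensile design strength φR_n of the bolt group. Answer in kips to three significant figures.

59.1 kips

A_b = π·0.5²/4 = 0.1963 in²; f_rv = 20.4 / (4 × 0.1963) = 25.97 ksi.
F'_nt = 1.3 F_nt − (F_nt / φF_nv) f_rv = 1.3·113 − (113/(0.75·84))·25.97 = 100.3 ksi, capped at F_nt → F'_nt = 100.3 ksi.
R_n = F'_nt · A_b · n = 100.3 × 0.1963 × 4 = 78.78 kips.
Design strength φR_n = 0.75 × 78.78 = 59.1 kips.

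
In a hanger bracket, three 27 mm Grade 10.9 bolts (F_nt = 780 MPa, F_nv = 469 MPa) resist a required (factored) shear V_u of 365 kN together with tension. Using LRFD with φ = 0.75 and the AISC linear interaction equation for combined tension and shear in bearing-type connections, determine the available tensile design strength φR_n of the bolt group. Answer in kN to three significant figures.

699 kN

A_b = π·27²/4 = 572.6 mm²; f_rv = 365 × 1000 / (3 × 572.6) = 212.5 MPa.
F'_nt = 1.3 F_nt − (F_nt / φF_nv) f_rv = 1.3·780 − (780/(0.75·469))·212.5 = 542.8 MPa, capped at F_nt → F'_nt = 542.8 MPa.
R_n = F'_nt · A_b · n = 542.8 × 572.6 × 3 / 1000 = 932.3 kN.
Design strength φR_n = 0.75 × 932.3 = 699 kN.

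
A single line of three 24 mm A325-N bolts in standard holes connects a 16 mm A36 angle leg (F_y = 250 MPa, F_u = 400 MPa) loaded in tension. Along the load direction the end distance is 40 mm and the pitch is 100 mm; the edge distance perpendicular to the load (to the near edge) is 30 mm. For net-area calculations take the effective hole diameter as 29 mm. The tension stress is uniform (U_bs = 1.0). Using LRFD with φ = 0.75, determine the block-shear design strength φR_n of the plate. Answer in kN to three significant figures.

Shear plane L_v = 40 + 2·100 = 240 mm; A_gv = 240 × 16 = 3840 mm².
A_nv = (240 − 2.5·29) × 16 = 2680 mm².
A_nt = (30 − 0.5·29) × 16 = 248 mm².
0.6 F_u A_nv = 643.2 kN; 0.6 F_y A_gv = 576 kN → shear yielding governs the shear term.
R_n = 576 + 1.0 × 400 × 248 / 1000 = 675.2 kN.
Design strength φR_n = 0.75 × 675.2 = 506 kN.

506 kN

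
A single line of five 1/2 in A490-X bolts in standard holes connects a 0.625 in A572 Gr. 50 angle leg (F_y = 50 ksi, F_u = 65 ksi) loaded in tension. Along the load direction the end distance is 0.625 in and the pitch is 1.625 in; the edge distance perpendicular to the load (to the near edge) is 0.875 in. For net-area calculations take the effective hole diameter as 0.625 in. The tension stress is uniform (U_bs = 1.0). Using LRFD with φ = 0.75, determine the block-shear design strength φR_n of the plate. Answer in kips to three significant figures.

Shear plane L_v = 0.625 + 4·1.625 = 7.125 in; A_gv = 7.125 × 0.625 = 4.453 in².
A_nv = (7.125 − 4.5·0.625) × 0.625 = 2.695 in².
A_nt = (0.875 − 0.5·0.625) × 0.625 = 0.3516 in².
0.6 F_u A_nv = 105.1 kips; 0.6 F_y A_gv = 133.6 kips → shear rupture governs the shear term.
R_n = 105.1 + 1.0 × 65 × 0.3516 = 128 kips.
Design strength φR_n = 0.75 × 128 = 96 kips.

96 kips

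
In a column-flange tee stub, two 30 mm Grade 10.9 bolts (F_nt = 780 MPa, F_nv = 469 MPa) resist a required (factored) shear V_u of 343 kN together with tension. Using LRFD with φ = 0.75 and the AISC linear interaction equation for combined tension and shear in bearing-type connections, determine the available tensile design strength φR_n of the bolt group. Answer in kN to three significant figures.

A_b = π·30²/4 = 706.9 mm²; f_rv = 343 × 1000 / (2 × 706.9) = 242.6 MPa.
F'_nt = 1.3 F_nt − (F_nt / φF_nv) f_rv = 1.3·780 − (780/(0.75·469))·242.6 = 476 MPa, capped at F_nt → F'_nt = 476 MPa.
R_n = F'_nt · A_b · n = 476 × 706.9 × 2 / 1000 = 672.9 kN.
Design strength φR_n = 0.75 × 672.9 = 505 kN.

505 kN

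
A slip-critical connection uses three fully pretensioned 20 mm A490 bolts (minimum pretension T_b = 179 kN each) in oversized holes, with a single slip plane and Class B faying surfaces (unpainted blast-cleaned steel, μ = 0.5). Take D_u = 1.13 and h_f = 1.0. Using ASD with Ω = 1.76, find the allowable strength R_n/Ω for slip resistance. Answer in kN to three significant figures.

R_n = μ · D_u · h_f · T_b · n_s · n_b = 0.5 × 1.13 × 1.0 × 179 × 1 × 3 = 303.4 kN.
Allowable strength R_n/Ω = 303.4 / 1.76 = 172 kN.

172 kN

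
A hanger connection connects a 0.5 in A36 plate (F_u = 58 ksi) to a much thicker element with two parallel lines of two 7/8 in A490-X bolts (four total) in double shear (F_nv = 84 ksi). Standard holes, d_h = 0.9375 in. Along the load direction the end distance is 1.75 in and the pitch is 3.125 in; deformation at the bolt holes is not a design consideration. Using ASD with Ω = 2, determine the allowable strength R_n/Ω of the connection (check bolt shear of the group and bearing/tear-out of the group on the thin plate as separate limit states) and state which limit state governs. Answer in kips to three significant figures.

Bolt shear: A_b = π·0.875²/4 = 0.6013 in²; R_n = 84 × 0.6013 × 4 × 2 = 404.1 kips → 404.1 / 2 = 202 kips.
Bearing (1.5 l_c t F_u ≤ 3.0 d t F_u): upper limit = 3.0·0.875·0.5·58 = 76.12 kips.
  Edge l_c = 1.75 − 0.9375/2 = 1.281 → r_n = 55.73 kips; interior l_c = 3.125 − 0.9375 = 2.188 → r_n = 76.12 kips.
  R_n,bearing = 2·55.73 + 2·76.12 = 263.7 kips → 263.7 / 2 = 132 kips.
Bearing governs: 132 kips.

132 kips (bearing governs)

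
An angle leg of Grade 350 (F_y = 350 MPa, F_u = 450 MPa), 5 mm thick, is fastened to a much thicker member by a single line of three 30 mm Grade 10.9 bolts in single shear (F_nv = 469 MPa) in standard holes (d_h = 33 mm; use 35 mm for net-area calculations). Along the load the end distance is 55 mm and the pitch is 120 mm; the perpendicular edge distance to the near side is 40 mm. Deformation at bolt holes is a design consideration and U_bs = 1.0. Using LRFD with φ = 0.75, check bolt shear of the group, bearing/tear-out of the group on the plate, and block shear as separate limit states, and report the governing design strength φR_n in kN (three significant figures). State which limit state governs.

Bolt shear: A_b = π·30²/4 = 706.9 mm²; R_n = 469 × 706.9 × 3 × 1 / 1000 = 994.5 kN → 0.75 × 994.5 = 746 kN.
Bearing: edge l_c = 38.5, r_n = 103.9 kN; interior l_c = 87, r_n = 162 kN; R_n = 103.9 + 2·162 = 427.9 kN → 321 kN.
Block shear: A_gv = 1475, A_nv = 1038, A_nt = 112.5 mm²; R_n = min(0.6F_uA_nv, 0.6F_yA_gv) + U_bs·F_u·A_nt = 330.8 kN → 248 kN.
Block shear governs: 248 kN.

248 kN (block shear governs)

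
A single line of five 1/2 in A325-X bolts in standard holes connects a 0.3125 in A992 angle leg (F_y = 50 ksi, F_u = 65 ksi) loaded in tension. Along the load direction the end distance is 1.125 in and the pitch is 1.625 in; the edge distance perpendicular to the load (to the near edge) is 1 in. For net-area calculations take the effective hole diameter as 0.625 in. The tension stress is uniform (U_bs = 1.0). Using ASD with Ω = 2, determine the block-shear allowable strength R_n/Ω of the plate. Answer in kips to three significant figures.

36.3 kips

Shear plane L_v = 1.125 + 4·1.625 = 7.625 in; A_gv = 7.625 × 0.3125 = 2.383 in².
A_nv = (7.625 − 4.5·0.625) × 0.3125 = 1.504 in².
A_nt = (1 − 0.5·0.625) × 0.3125 = 0.2148 in².
0.6 F_u A_nv = 58.65 kips; 0.6 F_y A_gv = 71.48 kips → shear rupture governs the shear term.
R_n = 58.65 + 1.0 × 65 × 0.2148 = 72.62 kips.
Allowable strength R_n/Ω = 72.62 / 2 = 36.3 kips.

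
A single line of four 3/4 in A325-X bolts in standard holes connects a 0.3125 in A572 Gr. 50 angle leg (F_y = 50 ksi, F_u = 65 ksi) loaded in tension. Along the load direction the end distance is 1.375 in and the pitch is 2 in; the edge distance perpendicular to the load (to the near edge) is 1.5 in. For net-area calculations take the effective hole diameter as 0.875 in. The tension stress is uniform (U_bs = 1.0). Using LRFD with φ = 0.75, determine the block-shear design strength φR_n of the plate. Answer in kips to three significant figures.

Shear plane L_v = 1.375 + 3·2 = 7.375 in; A_gv = 7.375 × 0.3125 = 2.305 in².
A_nv = (7.375 − 3.5·0.875) × 0.3125 = 1.348 in².
A_nt = (1.5 − 0.5·0.875) × 0.3125 = 0.332 in².
0.6 F_u A_nv = 52.56 kips; 0.6 F_y A_gv = 69.14 kips → shear rupture governs the shear term.
R_n = 52.56 + 1.0 × 65 × 0.332 = 74.14 kips.
Design strength φR_n = 0.75 × 74.14 = 55.6 kips.

55.6 kips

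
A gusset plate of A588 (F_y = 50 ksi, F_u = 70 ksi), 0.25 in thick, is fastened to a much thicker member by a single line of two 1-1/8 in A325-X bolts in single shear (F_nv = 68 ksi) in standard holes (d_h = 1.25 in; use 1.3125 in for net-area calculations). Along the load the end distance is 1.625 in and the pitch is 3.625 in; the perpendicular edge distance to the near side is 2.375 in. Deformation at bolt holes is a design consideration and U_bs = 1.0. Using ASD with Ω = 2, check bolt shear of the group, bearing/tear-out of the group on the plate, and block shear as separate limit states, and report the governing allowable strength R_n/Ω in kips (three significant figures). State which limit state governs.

32.3 kips (block shear governs)

Bolt shear: A_b = π·1.125²/4 = 0.994 in²; R_n = 68 × 0.994 × 2 × 1 = 135.2 kips → 135.2 / 2 = 67.6 kips.
Bearing: edge l_c = 1, r_n = 21 kips; interior l_c = 2.375, r_n = 47.25 kips; R_n = 21 + 1·47.25 = 68.25 kips → 34.1 kips.
Block shear: A_gv = 1.312, A_nv = 0.8203, A_nt = 0.4297 in²; R_n = min(0.6F_uA_nv, 0.6F_yA_gv) + U_bs·F_u·A_nt = 64.53 kips → 32.3 kips.
Block shear governs: 32.3 kips.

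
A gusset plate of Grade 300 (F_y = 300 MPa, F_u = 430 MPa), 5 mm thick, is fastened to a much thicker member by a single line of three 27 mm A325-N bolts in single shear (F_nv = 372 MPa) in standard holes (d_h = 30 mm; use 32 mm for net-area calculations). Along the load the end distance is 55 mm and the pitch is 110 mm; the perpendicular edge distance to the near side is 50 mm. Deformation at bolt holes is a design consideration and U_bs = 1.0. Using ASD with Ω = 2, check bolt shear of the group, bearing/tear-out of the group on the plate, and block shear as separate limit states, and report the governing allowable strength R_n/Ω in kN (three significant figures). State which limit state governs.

Bolt shear: A_b = π·27²/4 = 572.6 mm²; R_n = 372 × 572.6 × 3 × 1 / 1000 = 639 kN → 639 / 2 = 319 kN.
Bearing: edge l_c = 40, r_n = 103.2 kN; interior l_c = 80, r_n = 139.3 kN; R_n = 103.2 + 2·139.3 = 381.8 kN → 191 kN.
Block shear: A_gv = 1375, A_nv = 975, A_nt = 170 mm²; R_n = min(0.6F_uA_nv, 0.6F_yA_gv) + U_bs·F_u·A_nt = 320.6 kN → 160 kN.
Block shear governs: 160 kN.

160 kN (block shear governs)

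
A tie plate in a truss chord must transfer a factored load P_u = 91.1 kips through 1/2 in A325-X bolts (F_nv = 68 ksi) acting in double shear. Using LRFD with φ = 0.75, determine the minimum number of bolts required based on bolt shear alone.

5 bolts

A_b = π·0.5²/4 = 0.1963 in².
Per-bolt design strength φR_n = 0.75 × 68 × 0.1963 × 2 = 20.03 kips.
n ≥ 91.1 / 20.03 = 4.549 → use 5 bolts.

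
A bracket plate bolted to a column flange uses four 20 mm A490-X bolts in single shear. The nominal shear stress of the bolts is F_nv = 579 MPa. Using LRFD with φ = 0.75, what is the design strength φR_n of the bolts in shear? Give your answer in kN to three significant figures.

546 kN

A_b = π × 20² / 4 = 314.2 mm².
R_n = F_nv · A_b · n · n_s = 579 × 314.2 × 4 × 1 / 1000 = 727.6 kN.
Design strength φR_n = 0.75 × 727.6 = 546 kN.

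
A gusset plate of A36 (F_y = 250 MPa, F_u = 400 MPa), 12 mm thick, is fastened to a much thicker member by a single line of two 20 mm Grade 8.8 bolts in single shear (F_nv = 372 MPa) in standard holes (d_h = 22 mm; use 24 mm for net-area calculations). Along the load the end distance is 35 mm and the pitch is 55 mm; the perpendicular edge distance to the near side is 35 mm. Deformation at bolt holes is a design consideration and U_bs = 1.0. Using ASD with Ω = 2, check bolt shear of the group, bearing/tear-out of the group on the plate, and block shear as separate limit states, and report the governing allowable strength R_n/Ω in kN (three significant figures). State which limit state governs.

117 kN (bolt shear governs)

Bolt shear: A_b = π·20²/4 = 314.2 mm²; R_n = 372 × 314.2 × 2 × 1 / 1000 = 233.7 kN → 233.7 / 2 = 117 kN.
Bearing: edge l_c = 24, r_n = 138.2 kN; interior l_c = 33, r_n = 190.1 kN; R_n = 138.2 + 1·190.1 = 328.3 kN → 164 kN.
Block shear: A_gv = 1080, A_nv = 648, A_nt = 276 mm²; R_n = min(0.6F_uA_nv, 0.6F_yA_gv) + U_bs·F_u·A_nt = 265.9 kN → 133 kN.
Bolt shear governs: 117 kN.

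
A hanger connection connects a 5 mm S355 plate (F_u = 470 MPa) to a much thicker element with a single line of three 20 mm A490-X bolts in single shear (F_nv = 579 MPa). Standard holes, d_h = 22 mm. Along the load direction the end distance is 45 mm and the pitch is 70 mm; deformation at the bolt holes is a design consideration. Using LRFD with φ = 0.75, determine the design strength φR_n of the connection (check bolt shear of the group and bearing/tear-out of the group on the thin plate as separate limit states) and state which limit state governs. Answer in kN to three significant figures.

241 kN (bearing governs)

Bolt shear: A_b = π·20²/4 = 314.2 mm²; R_n = 579 × 314.2 × 3 × 1 / 1000 = 545.7 kN → 0.75 × 545.7 = 409 kN.
Bearing (1.2 l_c t F_u ≤ 2.4 d t F_u): upper limit = 2.4·20·5·470 / 1000 = 112.8 kN.
  Edge l_c = 45 − 22/2 = 34 → r_n = 95.88 kN; interior l_c = 70 − 22 = 48 → r_n = 112.8 kN.
  R_n,bearing = 1·95.88 + 2·112.8 = 321.5 kN → 0.75 × 321.5 = 241 kN.
Bearing governs: 241 kN.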